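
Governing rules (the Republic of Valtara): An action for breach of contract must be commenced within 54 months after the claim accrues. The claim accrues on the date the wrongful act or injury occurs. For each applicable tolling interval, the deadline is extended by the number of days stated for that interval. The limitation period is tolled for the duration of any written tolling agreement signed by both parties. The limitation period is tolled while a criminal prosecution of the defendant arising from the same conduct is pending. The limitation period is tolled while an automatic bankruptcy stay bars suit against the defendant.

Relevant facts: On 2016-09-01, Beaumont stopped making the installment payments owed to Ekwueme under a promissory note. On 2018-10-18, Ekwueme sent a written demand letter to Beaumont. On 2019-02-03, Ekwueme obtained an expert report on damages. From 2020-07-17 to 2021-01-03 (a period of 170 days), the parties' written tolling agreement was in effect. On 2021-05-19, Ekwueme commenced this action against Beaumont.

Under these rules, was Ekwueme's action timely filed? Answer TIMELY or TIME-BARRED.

TIMELY

The limitation period began to run on 2016-09-01.
The untolled deadline — 54 months after 2016-09-01 — is 2021-03-01.
The period was tolled for 170 days by the written tolling agreement (2020-07-17 to 2021-01-03), pushing the deadline to 2021-08-18.
Nothing else in the chronology tolls or restarts the period.
Ekwueme filed on 2021-05-19, before the 2021-08-18 deadline, so the action is timely.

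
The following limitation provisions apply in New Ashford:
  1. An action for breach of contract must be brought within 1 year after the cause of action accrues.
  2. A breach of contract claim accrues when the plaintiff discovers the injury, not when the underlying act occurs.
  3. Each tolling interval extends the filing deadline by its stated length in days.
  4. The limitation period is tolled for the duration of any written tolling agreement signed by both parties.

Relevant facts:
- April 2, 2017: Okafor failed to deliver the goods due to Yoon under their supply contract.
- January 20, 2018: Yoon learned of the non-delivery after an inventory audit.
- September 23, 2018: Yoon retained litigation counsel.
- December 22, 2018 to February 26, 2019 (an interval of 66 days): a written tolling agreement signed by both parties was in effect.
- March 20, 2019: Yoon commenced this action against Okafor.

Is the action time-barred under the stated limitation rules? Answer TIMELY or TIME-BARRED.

TIMELY

Accrual is tied to discovery, so the period began on January 20, 2018 rather than on April 2, 2017 when the act occurred.
Adding the 1 year base period to January 20, 2018 gives a deadline of January 20, 2019, before any tolling.
Because the written tolling agreement ran from December 22, 2018 to February 26, 2019, the deadline is extended by 66 days to March 27, 2019.
The other events in the timeline have no effect on the limitation period under the stated rules.
Yoon filed on March 20, 2019, before the March 27, 2019 deadline, so the action is timely.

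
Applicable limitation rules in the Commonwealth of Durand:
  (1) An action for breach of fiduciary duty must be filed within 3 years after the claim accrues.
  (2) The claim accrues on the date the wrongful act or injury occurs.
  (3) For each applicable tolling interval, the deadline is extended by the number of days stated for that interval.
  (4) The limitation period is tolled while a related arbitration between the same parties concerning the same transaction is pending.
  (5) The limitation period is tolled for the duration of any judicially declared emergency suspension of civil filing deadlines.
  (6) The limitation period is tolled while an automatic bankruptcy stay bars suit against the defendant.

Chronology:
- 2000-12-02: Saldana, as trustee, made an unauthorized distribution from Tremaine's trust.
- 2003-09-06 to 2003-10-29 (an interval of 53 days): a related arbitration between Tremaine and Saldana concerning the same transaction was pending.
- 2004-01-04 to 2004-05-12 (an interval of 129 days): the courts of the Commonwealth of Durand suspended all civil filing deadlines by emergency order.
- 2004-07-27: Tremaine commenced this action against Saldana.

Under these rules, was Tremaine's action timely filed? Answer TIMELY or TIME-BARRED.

The claim accrued on 2000-12-02, the date of the act.
3 years from 2000-12-02 is 2003-12-02.
The period was tolled for 53 days by the pending related arbitration (2003-09-06 to 2003-10-29), pushing the deadline to 2004-01-24.
The emergency suspension of filing deadlines from 2004-01-04 to 2004-05-12 tolled the period for 129 days, extending the deadline to 2004-06-01.
Tremaine filed on 2004-07-27, after the 2004-06-01 deadline, so the action is time-barred.

TIME-BARRED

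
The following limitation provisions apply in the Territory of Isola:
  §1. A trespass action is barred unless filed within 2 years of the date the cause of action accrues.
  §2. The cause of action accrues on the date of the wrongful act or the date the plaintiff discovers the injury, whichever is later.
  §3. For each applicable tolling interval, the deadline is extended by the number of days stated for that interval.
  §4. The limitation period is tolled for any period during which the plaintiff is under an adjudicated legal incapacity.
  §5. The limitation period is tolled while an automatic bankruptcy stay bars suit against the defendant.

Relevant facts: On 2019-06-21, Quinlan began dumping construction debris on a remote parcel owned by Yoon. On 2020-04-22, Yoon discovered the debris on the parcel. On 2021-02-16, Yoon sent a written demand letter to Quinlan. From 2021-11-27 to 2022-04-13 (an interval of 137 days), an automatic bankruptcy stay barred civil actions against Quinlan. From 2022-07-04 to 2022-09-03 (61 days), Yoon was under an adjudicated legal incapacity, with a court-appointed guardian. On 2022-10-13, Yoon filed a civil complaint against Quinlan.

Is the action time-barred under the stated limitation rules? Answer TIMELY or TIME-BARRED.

TIMELY

Because discovery on 2020-04-22 post-dates the 2019-06-21 act, accrual under the later-of rule falls on 2020-04-22.
Adding the 2 years base period to 2020-04-22 gives a deadline of 2022-04-22, before any tolling.
The period was tolled for 137 days by the automatic bankruptcy stay (2021-11-27 to 2022-04-13), pushing the deadline to 2022-09-06.
The period was tolled for 61 days by the plaintiff's legal incapacity (2022-07-04 to 2022-09-03), pushing the deadline to 2022-11-06.
None of the other events listed affects the running of the period under the stated rules.
Filing on 2022-10-13 beat the 2022-11-06 deadline — the action is timely.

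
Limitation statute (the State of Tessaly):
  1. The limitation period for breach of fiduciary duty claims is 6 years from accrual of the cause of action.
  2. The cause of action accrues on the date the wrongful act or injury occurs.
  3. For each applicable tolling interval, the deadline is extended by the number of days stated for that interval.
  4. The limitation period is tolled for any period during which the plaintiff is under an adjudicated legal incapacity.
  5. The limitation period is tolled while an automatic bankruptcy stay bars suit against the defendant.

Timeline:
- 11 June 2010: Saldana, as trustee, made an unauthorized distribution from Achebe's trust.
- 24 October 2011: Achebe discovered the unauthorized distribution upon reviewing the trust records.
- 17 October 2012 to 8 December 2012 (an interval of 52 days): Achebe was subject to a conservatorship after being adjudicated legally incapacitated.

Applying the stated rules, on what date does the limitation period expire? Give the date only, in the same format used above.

2 August 2016

The claim accrued on 11 June 2010, when the wrongful act occurred; under the stated occurrence rule the 24 October 2011 discovery does not delay accrual.
The untolled deadline — 6 years after 11 June 2010 — is 11 June 2016.
Because the plaintiff's legal incapacity ran from 17 October 2012 to 8 December 2012, the deadline is extended by 52 days to 2 August 2016.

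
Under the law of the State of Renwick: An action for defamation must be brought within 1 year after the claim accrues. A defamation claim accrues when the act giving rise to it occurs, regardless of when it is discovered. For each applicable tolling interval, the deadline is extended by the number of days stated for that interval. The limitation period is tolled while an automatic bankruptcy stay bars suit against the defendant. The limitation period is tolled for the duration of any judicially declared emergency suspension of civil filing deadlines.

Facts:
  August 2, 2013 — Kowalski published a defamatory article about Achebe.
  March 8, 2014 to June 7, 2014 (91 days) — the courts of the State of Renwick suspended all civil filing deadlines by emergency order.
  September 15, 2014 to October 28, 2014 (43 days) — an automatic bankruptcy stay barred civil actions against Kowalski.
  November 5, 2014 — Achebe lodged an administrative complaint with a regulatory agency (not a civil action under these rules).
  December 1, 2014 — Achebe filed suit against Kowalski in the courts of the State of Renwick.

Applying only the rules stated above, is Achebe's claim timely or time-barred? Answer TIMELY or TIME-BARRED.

The limitation period began to run on August 2, 2013.
Adding the 1 year base period to August 2, 2013 gives a deadline of August 2, 2014, before any tolling.
The period was tolled for 91 days by the emergency suspension of filing deadlines (March 8, 2014 to June 7, 2014), pushing the deadline to November 1, 2014.
The period was tolled for 43 days by the automatic bankruptcy stay (September 15, 2014 to October 28, 2014), pushing the deadline to December 14, 2014.
None of the other events listed affects the running of the period under the stated rules.
The December 1, 2014 filing precedes the December 14, 2014 deadline; the claim is timely.

TIMELY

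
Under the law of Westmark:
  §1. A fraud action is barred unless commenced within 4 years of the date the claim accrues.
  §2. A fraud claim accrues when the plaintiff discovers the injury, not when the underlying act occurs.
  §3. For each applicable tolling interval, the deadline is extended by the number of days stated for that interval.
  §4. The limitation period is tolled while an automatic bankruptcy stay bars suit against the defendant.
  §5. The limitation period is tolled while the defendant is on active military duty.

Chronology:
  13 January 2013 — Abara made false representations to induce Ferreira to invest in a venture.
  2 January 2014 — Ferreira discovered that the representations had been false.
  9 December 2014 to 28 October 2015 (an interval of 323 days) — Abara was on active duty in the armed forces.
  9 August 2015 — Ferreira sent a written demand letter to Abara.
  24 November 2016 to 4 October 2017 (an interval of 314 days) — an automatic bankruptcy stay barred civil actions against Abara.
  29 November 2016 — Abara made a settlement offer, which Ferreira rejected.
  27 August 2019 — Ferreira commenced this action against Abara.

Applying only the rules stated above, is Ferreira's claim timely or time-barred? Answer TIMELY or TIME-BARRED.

Accrual is tied to discovery, so the period began on 2 January 2014 rather than on 13 January 2013 when the act occurred.
The untolled deadline — 4 years after 2 January 2014 — is 2 January 2018.
Because the defendant's active military service ran from 9 December 2014 to 28 October 2015, the deadline is extended by 323 days to 21 November 2018.
The period was tolled for 314 days by the automatic bankruptcy stay (24 November 2016 to 4 October 2017), pushing the deadline to 1 October 2019.
None of the other events listed affects the running of the period under the stated rules.
The 27 August 2019 filing precedes the 1 October 2019 deadline; the claim is timely.

TIMELY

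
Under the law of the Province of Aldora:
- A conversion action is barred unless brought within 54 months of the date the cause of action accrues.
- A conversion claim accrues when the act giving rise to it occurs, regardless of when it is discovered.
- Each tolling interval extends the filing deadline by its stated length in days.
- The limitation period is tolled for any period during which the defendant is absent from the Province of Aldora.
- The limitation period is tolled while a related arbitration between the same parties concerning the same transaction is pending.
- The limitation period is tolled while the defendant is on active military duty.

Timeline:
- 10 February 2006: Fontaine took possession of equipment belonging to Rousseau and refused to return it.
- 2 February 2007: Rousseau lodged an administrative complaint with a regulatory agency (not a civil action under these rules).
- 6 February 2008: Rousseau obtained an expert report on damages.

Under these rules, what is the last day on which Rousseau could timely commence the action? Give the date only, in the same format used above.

10 August 2010

The cause of action accrued on 10 February 2006, the date of the act.
Adding the 54 months base period to 10 February 2006 gives a deadline of 10 August 2010, before any tolling.
The other events in the timeline have no effect on the limitation period under the stated rules.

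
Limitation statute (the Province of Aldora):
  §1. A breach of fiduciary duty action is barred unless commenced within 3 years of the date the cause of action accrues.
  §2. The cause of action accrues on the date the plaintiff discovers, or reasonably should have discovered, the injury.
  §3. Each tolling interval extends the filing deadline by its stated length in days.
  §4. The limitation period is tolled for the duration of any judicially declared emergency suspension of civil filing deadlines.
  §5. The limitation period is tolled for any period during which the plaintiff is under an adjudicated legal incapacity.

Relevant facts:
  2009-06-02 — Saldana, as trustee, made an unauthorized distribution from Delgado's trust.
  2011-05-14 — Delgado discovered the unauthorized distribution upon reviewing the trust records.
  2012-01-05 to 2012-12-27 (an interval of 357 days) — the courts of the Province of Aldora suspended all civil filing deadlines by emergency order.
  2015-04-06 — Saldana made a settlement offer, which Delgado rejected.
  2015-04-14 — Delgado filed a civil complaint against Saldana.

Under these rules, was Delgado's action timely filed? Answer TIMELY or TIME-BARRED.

TIMELY

Accrual is tied to discovery, so the period began on 2011-05-14 rather than on 2009-06-02 when the act occurred.
The untolled deadline — 3 years after 2011-05-14 — is 2014-05-14.
The period was tolled for 357 days by the emergency suspension of filing deadlines (2012-01-05 to 2012-12-27), pushing the deadline to 2015-05-06.
Nothing else in the chronology tolls or restarts the period.
Delgado filed on 2015-04-14, before the 2015-05-06 deadline, so the action is timely.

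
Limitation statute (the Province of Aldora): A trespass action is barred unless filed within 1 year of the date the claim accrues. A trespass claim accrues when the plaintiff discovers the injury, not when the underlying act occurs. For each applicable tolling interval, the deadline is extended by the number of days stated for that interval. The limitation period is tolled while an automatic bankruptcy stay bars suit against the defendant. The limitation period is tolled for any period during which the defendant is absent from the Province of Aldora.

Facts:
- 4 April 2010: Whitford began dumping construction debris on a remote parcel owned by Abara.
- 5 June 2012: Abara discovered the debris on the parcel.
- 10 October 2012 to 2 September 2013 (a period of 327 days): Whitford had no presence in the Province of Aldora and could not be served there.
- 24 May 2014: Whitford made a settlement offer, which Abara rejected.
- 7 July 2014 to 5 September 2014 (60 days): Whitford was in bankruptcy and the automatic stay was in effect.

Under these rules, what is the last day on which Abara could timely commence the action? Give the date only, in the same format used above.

28 April 2014

The claim did not accrue until Abara discovered the injury on 5 June 2012; the 4 April 2010 act date does not start the clock under the stated rule.
Adding the 1 year base period to 5 June 2012 gives a deadline of 5 June 2013, before any tolling.
Because the defendant's absence from the jurisdiction ran from 10 October 2012 to 2 September 2013, the deadline is extended by 327 days to 28 April 2014.
By the time the automatic bankruptcy stay began on 7 July 2014, the limitation period had already expired on 28 April 2014; that interval cannot revive it.
The other events in the timeline have no effect on the limitation period under the stated rules.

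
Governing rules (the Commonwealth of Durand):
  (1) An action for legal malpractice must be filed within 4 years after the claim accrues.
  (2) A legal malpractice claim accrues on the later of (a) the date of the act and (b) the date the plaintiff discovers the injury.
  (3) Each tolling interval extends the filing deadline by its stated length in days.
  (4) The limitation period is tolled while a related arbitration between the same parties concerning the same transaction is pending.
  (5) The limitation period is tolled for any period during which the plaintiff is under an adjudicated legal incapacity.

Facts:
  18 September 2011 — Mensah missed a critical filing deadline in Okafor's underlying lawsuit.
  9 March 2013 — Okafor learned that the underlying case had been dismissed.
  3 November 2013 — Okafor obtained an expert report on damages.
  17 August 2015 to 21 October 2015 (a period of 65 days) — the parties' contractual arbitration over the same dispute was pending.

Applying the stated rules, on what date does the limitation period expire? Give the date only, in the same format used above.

13 May 2017

Because discovery on 9 March 2013 post-dates the 18 September 2011 act, accrual under the later-of rule falls on 9 March 2013.
4 years from 9 March 2013 is 9 March 2017.
Because the pending related arbitration ran from 17 August 2015 to 21 October 2015, the deadline is extended by 65 days to 13 May 2017.
The other events in the timeline have no effect on the limitation period under the stated rules.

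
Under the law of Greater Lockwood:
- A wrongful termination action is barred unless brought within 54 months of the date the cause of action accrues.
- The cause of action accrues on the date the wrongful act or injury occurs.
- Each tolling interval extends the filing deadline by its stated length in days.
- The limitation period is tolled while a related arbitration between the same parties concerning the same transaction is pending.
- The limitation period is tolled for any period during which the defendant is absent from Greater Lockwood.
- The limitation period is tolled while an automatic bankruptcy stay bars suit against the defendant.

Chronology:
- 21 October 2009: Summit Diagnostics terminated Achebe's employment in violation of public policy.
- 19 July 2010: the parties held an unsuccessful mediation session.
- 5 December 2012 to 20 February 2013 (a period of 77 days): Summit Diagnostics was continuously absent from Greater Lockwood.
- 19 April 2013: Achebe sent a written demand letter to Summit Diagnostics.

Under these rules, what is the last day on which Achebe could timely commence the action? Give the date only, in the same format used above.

The cause of action accrued on 21 October 2009, the date of the act.
The untolled deadline — 54 months after 21 October 2009 — is 21 April 2014.
The defendant's absence from the jurisdiction from 5 December 2012 to 20 February 2013 tolled the period for 77 days, extending the deadline to 7 July 2014.
Nothing else in the chronology tolls or restarts the period.

7 July 2014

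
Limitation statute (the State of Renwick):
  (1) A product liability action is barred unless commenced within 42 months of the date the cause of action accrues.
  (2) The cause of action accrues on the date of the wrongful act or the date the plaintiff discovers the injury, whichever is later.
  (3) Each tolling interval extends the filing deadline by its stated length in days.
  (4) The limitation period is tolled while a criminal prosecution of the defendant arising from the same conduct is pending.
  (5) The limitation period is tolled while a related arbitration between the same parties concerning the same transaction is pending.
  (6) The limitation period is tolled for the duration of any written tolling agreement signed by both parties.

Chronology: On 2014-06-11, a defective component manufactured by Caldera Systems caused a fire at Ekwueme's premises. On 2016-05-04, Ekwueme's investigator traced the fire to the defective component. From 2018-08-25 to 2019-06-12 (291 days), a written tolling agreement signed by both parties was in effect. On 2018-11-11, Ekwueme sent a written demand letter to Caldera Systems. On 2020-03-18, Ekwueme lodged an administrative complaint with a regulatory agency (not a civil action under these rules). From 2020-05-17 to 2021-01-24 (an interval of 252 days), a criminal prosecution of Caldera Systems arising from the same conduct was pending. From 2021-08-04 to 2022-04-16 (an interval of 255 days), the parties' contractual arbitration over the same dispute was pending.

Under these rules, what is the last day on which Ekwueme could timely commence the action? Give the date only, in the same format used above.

2021-04-30

Taking the later of the act (2014-06-11) and discovery (2016-05-04), the claim accrued on 2016-05-04.
Adding the 42 months base period to 2016-05-04 gives a deadline of 2019-11-04, before any tolling.
The written tolling agreement from 2018-08-25 to 2019-06-12 tolled the period for 291 days, extending the deadline to 2020-08-21.
The period was tolled for 252 days by the pending criminal prosecution (2020-05-17 to 2021-01-24), pushing the deadline to 2021-04-30.
The pending related arbitration from 2021-08-04 to 2022-04-16 began after the period had already run on 2021-04-30, so it has no tolling effect.
Nothing else in the chronology tolls or restarts the period.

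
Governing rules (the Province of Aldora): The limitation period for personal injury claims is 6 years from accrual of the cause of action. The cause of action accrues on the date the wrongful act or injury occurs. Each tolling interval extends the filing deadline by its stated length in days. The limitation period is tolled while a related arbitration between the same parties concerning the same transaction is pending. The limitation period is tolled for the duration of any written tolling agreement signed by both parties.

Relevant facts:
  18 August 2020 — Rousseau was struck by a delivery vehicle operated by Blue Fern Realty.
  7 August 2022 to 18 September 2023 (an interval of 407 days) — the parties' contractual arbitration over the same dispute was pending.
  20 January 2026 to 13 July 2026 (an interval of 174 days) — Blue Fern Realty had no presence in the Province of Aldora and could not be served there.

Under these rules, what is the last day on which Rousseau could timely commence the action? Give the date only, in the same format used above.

29 September 2027

The cause of action accrued on 18 August 2020, the date of the act.
Adding the 6 years base period to 18 August 2020 gives a deadline of 18 August 2026, before any tolling.
Because the pending related arbitration ran from 7 August 2022 to 18 September 2023, the deadline is extended by 407 days to 29 September 2027.
Although the defendant's absence ran from 20 January 2026 to 13 July 2026, the stated rules do not make that a tolling event, so it is disregarded.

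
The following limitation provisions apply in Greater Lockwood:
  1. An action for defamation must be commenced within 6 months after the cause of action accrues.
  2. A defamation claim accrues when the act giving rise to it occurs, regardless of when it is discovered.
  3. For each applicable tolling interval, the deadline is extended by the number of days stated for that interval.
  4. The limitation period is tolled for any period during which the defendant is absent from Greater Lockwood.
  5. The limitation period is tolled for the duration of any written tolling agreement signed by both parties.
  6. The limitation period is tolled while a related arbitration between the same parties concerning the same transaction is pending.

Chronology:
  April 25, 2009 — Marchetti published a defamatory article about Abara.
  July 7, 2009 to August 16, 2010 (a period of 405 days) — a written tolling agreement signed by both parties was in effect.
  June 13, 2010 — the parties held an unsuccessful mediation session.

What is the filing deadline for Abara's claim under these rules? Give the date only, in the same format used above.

December 4, 2010

The cause of action accrued on April 25, 2009, the date of the act.
Adding the 6 months base period to April 25, 2009 gives a deadline of October 25, 2009, before any tolling.
The period was tolled for 405 days by the written tolling agreement (July 7, 2009 to August 16, 2010), pushing the deadline to December 4, 2010.
Nothing else in the chronology tolls or restarts the period.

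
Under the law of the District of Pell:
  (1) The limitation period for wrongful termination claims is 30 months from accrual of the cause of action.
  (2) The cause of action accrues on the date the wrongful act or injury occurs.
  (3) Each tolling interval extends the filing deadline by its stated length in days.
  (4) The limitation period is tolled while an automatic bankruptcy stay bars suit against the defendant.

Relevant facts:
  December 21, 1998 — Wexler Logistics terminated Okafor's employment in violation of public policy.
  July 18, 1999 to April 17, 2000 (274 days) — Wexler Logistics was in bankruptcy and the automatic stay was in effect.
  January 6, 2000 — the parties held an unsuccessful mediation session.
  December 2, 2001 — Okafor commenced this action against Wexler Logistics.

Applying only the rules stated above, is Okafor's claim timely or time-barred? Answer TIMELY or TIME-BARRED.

TIMELY

The limitation period began to run on December 21, 1998.
30 months from December 21, 1998 is June 21, 2001.
Because the automatic bankruptcy stay ran from July 18, 1999 to April 17, 2000, the deadline is extended by 274 days to March 22, 2002.
The other events in the timeline have no effect on the limitation period under the stated rules.
The December 2, 2001 filing precedes the March 22, 2002 deadline; the claim is timely.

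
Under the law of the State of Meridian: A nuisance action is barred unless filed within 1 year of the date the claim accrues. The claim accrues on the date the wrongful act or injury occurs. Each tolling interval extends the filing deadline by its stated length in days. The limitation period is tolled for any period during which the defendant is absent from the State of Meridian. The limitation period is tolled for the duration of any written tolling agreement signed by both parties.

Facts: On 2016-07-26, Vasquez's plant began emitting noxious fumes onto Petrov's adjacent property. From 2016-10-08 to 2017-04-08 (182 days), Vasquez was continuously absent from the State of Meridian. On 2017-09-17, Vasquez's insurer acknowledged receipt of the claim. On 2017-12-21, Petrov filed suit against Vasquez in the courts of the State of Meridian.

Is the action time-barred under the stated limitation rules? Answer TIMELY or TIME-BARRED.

The limitation period began to run on 2016-07-26.
The untolled deadline — 1 year after 2016-07-26 — is 2017-07-26.
Because the defendant's absence from the jurisdiction ran from 2016-10-08 to 2017-04-08, the deadline is extended by 182 days to 2018-01-24.
The other events in the timeline have no effect on the limitation period under the stated rules.
The 2017-12-21 filing precedes the 2018-01-24 deadline; the claim is timely.

TIMELY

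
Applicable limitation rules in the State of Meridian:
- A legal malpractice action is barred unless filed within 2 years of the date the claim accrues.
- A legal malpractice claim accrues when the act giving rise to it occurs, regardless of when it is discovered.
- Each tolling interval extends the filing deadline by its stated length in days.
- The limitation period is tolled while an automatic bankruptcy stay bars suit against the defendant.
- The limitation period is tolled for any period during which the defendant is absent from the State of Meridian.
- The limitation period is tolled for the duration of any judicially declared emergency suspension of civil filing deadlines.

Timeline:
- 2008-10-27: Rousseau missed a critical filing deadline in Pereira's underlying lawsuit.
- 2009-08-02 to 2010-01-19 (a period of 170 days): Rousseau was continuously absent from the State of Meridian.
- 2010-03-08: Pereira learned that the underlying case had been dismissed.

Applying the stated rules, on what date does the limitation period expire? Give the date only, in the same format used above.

Because the rule ties accrual to occurrence, the claim accrued on 2008-10-27, not on the 2010-03-08 discovery date.
The untolled deadline — 2 years after 2008-10-27 — is 2010-10-27.
The defendant's absence from the jurisdiction from 2009-08-02 to 2010-01-19 tolled the period for 170 days, extending the deadline to 2011-04-15.

2011-04-15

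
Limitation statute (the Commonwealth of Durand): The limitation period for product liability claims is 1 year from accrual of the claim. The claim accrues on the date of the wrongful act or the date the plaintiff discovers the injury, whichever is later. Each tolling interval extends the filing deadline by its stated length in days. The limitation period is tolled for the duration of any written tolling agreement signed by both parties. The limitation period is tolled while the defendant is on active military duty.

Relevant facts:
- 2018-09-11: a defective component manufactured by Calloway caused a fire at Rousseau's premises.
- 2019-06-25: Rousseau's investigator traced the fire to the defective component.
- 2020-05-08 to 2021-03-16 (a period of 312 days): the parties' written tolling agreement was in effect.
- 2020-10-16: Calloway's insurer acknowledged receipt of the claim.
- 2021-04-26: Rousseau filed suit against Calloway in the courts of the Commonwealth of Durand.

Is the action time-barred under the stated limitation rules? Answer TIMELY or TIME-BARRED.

TIMELY

The claim accrued on 2019-06-25 — the later of the 2018-09-11 act and the 2019-06-25 discovery.
The untolled deadline — 1 year after 2019-06-25 — is 2020-06-25.
The period was tolled for 312 days by the written tolling agreement (2020-05-08 to 2021-03-16), pushing the deadline to 2021-05-03.
Nothing else in the chronology tolls or restarts the period.
Filing on 2021-04-26 beat the 2021-05-03 deadline — the action is timely.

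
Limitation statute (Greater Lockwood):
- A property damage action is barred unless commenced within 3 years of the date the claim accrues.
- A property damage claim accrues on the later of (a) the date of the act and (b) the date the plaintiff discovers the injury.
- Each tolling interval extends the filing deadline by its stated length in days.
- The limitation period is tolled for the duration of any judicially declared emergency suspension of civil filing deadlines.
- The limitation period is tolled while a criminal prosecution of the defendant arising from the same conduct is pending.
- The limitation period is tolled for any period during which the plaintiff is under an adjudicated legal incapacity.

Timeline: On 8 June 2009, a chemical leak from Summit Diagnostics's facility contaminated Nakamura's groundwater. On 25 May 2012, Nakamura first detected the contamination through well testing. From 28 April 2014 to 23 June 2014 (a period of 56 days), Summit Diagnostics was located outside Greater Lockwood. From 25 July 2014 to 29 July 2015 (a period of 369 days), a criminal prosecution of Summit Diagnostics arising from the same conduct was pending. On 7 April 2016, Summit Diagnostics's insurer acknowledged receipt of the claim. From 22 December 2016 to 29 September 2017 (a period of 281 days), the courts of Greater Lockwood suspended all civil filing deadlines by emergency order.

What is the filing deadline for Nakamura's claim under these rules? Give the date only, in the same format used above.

28 May 2016

Because discovery on 25 May 2012 post-dates the 8 June 2009 act, accrual under the later-of rule falls on 25 May 2012.
The untolled deadline — 3 years after 25 May 2012 — is 25 May 2015.
The period was tolled for 369 days by the pending criminal prosecution (25 July 2014 to 29 July 2015), pushing the deadline to 28 May 2016.
By the time the emergency suspension of filing deadlines began on 22 December 2016, the limitation period had already expired on 28 May 2016; that interval cannot revive it.
The defendant's absence from the jurisdiction from 28 April 2014 to 23 June 2014 does not toll the period, because no stated rule makes the defendant's absence a tolling event.
The other events in the timeline have no effect on the limitation period under the stated rules.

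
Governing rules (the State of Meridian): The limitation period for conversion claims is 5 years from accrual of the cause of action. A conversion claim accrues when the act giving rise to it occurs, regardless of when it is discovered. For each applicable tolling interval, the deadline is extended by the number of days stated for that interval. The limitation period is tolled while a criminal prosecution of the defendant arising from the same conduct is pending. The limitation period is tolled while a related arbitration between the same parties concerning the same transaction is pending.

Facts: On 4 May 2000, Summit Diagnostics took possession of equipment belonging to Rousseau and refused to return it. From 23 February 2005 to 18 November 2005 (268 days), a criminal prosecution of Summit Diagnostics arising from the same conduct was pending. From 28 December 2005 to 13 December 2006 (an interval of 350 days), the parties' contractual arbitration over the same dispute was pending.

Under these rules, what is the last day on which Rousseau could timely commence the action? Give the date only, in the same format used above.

The limitation period began to run on 4 May 2000.
The untolled deadline — 5 years after 4 May 2000 — is 4 May 2005.
The period was tolled for 268 days by the pending criminal prosecution (23 February 2005 to 18 November 2005), pushing the deadline to 27 January 2006.
Because the pending related arbitration ran from 28 December 2005 to 13 December 2006, the deadline is extended by 350 days to 12 January 2007.

12 January 2007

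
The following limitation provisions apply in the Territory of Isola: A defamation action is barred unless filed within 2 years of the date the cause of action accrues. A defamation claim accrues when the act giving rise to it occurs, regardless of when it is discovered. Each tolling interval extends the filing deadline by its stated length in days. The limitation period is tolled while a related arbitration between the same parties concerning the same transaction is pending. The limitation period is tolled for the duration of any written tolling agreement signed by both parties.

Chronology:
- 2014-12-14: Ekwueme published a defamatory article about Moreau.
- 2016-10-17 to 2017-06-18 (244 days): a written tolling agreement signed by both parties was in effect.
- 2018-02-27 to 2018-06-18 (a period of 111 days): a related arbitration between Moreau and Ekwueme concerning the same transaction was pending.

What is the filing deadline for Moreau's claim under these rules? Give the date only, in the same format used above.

2017-08-15

The claim accrued on 2014-12-14, when the wrongful act occurred.
2 years from 2014-12-14 is 2016-12-14.
Because the written tolling agreement ran from 2016-10-17 to 2017-06-18, the deadline is extended by 244 days to 2017-08-15.
The pending related arbitration starting 2018-02-27 came too late — the period had run on 2017-08-15 — and so does not extend the deadline.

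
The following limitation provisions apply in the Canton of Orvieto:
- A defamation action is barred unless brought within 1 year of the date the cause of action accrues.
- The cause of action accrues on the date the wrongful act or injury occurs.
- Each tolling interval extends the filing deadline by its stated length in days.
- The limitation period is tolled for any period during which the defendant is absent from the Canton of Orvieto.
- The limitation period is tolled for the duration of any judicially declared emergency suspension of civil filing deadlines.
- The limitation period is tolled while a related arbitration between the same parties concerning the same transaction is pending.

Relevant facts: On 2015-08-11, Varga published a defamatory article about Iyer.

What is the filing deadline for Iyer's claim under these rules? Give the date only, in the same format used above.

2016-08-11

The limitation period began to run on 2015-08-11.
The untolled deadline — 1 year after 2015-08-11 — is 2016-08-11.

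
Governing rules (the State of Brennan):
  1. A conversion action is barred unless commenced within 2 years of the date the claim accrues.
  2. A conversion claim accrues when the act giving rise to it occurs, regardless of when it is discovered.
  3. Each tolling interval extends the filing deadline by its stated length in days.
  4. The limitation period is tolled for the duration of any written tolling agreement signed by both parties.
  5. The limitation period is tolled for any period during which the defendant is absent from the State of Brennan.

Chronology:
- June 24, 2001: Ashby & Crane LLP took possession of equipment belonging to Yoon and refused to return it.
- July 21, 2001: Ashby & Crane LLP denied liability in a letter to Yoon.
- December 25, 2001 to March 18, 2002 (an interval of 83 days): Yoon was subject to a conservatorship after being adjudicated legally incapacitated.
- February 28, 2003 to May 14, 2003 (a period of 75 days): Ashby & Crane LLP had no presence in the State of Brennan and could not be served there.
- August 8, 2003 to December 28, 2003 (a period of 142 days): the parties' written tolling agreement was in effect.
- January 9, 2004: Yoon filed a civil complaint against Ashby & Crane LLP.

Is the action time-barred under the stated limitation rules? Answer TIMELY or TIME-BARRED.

The claim accrued on June 24, 2001, the date of the act.
The untolled deadline — 2 years after June 24, 2001 — is June 24, 2003.
The period was tolled for 75 days by the defendant's absence from the jurisdiction (February 28, 2003 to May 14, 2003), pushing the deadline to September 7, 2003.
Because the written tolling agreement ran from August 8, 2003 to December 28, 2003, the deadline is extended by 142 days to January 27, 2004.
The plaintiff's legal incapacity from December 25, 2001 to March 18, 2002 does not toll the period, because no stated rule makes the plaintiff's incapacity a tolling event.
Nothing else in the chronology tolls or restarts the period.
The January 9, 2004 filing precedes the January 27, 2004 deadline; the claim is timely.

TIMELY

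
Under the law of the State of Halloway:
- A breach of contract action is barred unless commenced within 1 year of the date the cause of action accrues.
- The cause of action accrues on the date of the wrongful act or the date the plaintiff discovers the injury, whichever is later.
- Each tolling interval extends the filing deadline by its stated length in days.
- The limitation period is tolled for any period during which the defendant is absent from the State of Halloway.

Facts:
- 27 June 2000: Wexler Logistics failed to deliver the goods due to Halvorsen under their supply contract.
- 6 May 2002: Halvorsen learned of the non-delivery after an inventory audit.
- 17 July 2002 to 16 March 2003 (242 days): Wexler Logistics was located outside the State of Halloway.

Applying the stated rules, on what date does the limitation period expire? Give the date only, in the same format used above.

The claim accrued on 6 May 2002 — the later of the 27 June 2000 act and the 6 May 2002 discovery.
1 year from 6 May 2002 is 6 May 2003.
Because the defendant's absence from the jurisdiction ran from 17 July 2002 to 16 March 2003, the deadline is extended by 242 days to 3 January 2004.

3 January 2004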